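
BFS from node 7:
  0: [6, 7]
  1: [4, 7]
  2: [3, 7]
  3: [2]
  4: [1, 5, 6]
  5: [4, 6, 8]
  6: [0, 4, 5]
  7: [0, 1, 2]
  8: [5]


Visit 7, enqueue [0, 1, 2]
Visit 0, enqueue [6]
Visit 1, enqueue [4]
Visit 2, enqueue [3]
Visit 6, enqueue [5]
Visit 4, enqueue []
Visit 3, enqueue []
Visit 5, enqueue [8]
Visit 8, enqueue []

BFS order: [7, 0, 1, 2, 6, 4, 3, 5, 8]


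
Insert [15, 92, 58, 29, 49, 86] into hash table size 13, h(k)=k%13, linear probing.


Insert 15: h=2 -> slot 2
Insert 92: h=1 -> slot 1
Insert 58: h=6 -> slot 6
Insert 29: h=3 -> slot 3
Insert 49: h=10 -> slot 10
Insert 86: h=8 -> slot 8

Table: [None, 92, 15, 29, None, None, 58, None, 86, None, 49, None, None]


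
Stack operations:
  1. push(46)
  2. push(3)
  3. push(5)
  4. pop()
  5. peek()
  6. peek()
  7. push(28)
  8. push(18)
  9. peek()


push(46) -> [46]
push(3) -> [46, 3]
push(5) -> [46, 3, 5]
pop()->5, [46, 3]
peek()->3
peek()->3
push(28) -> [46, 3, 28]
push(18) -> [46, 3, 28, 18]
peek()->18

Final stack: [46, 3, 28, 18]


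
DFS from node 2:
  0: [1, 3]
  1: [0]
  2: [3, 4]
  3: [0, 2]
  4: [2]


Visit 2, push [4, 3]
Visit 3, push [0]
Visit 0, push [1]
Visit 1, push []
Visit 4, push []

DFS order: [2, 3, 0, 1, 4]


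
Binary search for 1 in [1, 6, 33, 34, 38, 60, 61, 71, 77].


Step 1: lo=0, hi=8, mid=4, val=38
Step 2: lo=0, hi=3, mid=1, val=6
Step 3: lo=0, hi=0, mid=0, val=1

Found at index 0


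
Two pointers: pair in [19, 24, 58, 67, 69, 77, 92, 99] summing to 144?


lo=0(19)+hi=7(99)=118
lo=1(24)+hi=7(99)=123
lo=2(58)+hi=7(99)=157
lo=2(58)+hi=6(92)=150
lo=2(58)+hi=5(77)=135
lo=3(67)+hi=5(77)=144

Yes: 67+77=144


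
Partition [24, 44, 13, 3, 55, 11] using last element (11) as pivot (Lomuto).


Pivot: 11
  3 <= 11: swap -> [3, 44, 13, 24, 55, 11]
Place pivot at 1: [3, 11, 13, 24, 55, 44]

Partitioned: [3, 11, 13, 24, 55, 44]


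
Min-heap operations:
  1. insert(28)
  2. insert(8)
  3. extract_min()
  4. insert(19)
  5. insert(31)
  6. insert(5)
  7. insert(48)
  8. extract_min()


insert(28) -> [28]
insert(8) -> [8, 28]
extract_min()->8, [28]
insert(19) -> [19, 28]
insert(31) -> [19, 28, 31]
insert(5) -> [5, 19, 31, 28]
insert(48) -> [5, 19, 31, 28, 48]
extract_min()->5, [19, 28, 31, 48]

Final heap: [19, 28, 31, 48]


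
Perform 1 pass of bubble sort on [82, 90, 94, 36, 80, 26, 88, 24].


Initial: [82, 90, 94, 36, 80, 26, 88, 24]
Pass 1: [82, 90, 36, 80, 26, 88, 24, 94] (5 swaps)

After 1 pass: [82, 90, 36, 80, 26, 88, 24, 94]


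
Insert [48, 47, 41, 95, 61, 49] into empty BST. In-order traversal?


Insert 48: root
Insert 47: L from 48
Insert 41: L from 48 -> L from 47
Insert 95: R from 48
Insert 61: R from 48 -> L from 95
Insert 49: R from 48 -> L from 95 -> L from 61

In-order: [41, 47, 48, 49, 61, 95]


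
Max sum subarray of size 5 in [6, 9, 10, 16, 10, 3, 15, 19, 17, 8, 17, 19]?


[0:5]: 51
[1:6]: 48
[2:7]: 54
[3:8]: 63
[4:9]: 64
[5:10]: 62
[6:11]: 76
[7:12]: 80

Max: 80 at [7:12]


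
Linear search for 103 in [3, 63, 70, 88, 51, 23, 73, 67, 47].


i=0: 3!=103
i=1: 63!=103
i=2: 70!=103
i=3: 88!=103
i=4: 51!=103
i=5: 23!=103
i=6: 73!=103
i=7: 67!=103
i=8: 47!=103

Not found, 9 comps


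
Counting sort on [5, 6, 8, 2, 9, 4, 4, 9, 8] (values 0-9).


Input: [5, 6, 8, 2, 9, 4, 4, 9, 8]
Counts: [0, 0, 1, 0, 2, 1, 1, 0, 2, 2]

Sorted: [2, 4, 4, 5, 6, 8, 8, 9, 9]


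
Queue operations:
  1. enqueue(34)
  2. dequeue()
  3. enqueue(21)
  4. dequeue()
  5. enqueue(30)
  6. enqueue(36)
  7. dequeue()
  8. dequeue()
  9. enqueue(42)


enqueue(34) -> [34]
dequeue()->34, []
enqueue(21) -> [21]
dequeue()->21, []
enqueue(30) -> [30]
enqueue(36) -> [30, 36]
dequeue()->30, [36]
dequeue()->36, []
enqueue(42) -> [42]

Final queue: [42]


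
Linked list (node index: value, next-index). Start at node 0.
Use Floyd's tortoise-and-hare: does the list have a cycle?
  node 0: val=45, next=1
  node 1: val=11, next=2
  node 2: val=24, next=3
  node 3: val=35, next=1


Floyd's tortoise (slow, +1) and hare (fast, +2):
  init: slow=0, fast=0
  step 1: slow=1, fast=2
  step 2: slow=2, fast=1
  step 3: slow=3, fast=3
  slow == fast at node 3: cycle detected

Cycle: yes


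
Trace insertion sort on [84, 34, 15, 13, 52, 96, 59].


Initial: [84, 34, 15, 13, 52, 96, 59]
Insert 34: [34, 84, 15, 13, 52, 96, 59]
Insert 15: [15, 34, 84, 13, 52, 96, 59]
Insert 13: [13, 15, 34, 84, 52, 96, 59]
Insert 52: [13, 15, 34, 52, 84, 96, 59]
Insert 96: [13, 15, 34, 52, 84, 96, 59]
Insert 59: [13, 15, 34, 52, 59, 84, 96]

Sorted: [13, 15, 34, 52, 59, 84, 96]


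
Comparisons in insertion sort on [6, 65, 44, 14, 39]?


Algorithm: insertion sort
Input: [6, 65, 44, 14, 39]
Sorted: [6, 14, 39, 44, 65]

9


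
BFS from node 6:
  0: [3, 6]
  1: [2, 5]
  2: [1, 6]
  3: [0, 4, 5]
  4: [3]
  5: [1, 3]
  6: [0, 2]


Visit 6, enqueue [0, 2]
Visit 0, enqueue [3]
Visit 2, enqueue [1]
Visit 3, enqueue [4, 5]
Visit 1, enqueue []
Visit 4, enqueue []
Visit 5, enqueue []

BFS order: [6, 0, 2, 3, 1, 4, 5]


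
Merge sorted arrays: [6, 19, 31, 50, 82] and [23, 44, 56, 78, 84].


Take 6 from A
Take 19 from A
Take 23 from B
Take 31 from A
Take 44 from B
Take 50 from A
Take 56 from B
Take 78 from B
Take 82 from A

Merged: [6, 19, 23, 31, 44, 50, 56, 78, 82, 84]


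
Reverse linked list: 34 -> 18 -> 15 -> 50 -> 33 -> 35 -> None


Step 1: curr=34, set curr.next=prev(None) | reversed so far: 34
Step 2: curr=18, set curr.next=prev(34) | reversed so far: 18 -> 34
Step 3: curr=15, set curr.next=prev(18) | reversed so far: 15 -> 18 -> 34
Step 4: curr=50, set curr.next=prev(15) | reversed so far: 50 -> 15 -> 18 -> 34
Step 5: curr=33, set curr.next=prev(50) | reversed so far: 33 -> 50 -> 15 -> 18 -> 34
Step 6: curr=35, set curr.next=prev(33) | reversed so far: 35 -> 33 -> 50 -> 15 -> 18 -> 34

35 -> 33 -> 50 -> 15 -> 18 -> 34 -> None


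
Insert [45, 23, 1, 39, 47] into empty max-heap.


Insert 45: [45]
Insert 23: [45, 23]
Insert 1: [45, 23, 1]
Insert 39: [45, 39, 1, 23]
Insert 47: [47, 45, 1, 23, 39]

Final heap: [47, 45, 1, 23, 39]


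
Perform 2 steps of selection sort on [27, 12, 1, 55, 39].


Initial: [27, 12, 1, 55, 39]
Step 1: min=1 at 2
  Swap: [1, 12, 27, 55, 39]
Step 2: min=12 at 1
  Swap: [1, 12, 27, 55, 39]

After 2 steps: [1, 12, 27, 55, 39]


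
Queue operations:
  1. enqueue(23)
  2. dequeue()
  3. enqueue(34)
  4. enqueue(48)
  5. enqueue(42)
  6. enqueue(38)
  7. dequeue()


enqueue(23) -> [23]
dequeue()->23, []
enqueue(34) -> [34]
enqueue(48) -> [34, 48]
enqueue(42) -> [34, 48, 42]
enqueue(38) -> [34, 48, 42, 38]
dequeue()->34, [48, 42, 38]

Final queue: [48, 42, 38]


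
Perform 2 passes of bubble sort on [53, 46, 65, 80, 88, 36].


Initial: [53, 46, 65, 80, 88, 36]
Pass 1: [46, 53, 65, 80, 36, 88] (2 swaps)
Pass 2: [46, 53, 65, 36, 80, 88] (1 swaps)

After 2 passes: [46, 53, 65, 36, 80, 88]


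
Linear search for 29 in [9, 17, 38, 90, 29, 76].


i=0: 9!=29
i=1: 17!=29
i=2: 38!=29
i=3: 90!=29
i=4: 29==29 found!

Found at 4, 5 comps


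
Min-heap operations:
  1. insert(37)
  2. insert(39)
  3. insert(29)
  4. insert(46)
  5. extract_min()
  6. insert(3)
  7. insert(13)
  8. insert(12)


insert(37) -> [37]
insert(39) -> [37, 39]
insert(29) -> [29, 39, 37]
insert(46) -> [29, 39, 37, 46]
extract_min()->29, [37, 39, 46]
insert(3) -> [3, 37, 46, 39]
insert(13) -> [3, 13, 46, 39, 37]
insert(12) -> [3, 13, 12, 39, 37, 46]

Final heap: [3, 13, 12, 39, 37, 46]


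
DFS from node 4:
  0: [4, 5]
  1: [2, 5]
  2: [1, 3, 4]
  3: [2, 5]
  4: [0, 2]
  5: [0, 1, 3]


Visit 4, push [2, 0]
Visit 0, push [5]
Visit 5, push [3, 1]
Visit 1, push [2]
Visit 2, push [3]
Visit 3, push []

DFS order: [4, 0, 5, 1, 2, 3]


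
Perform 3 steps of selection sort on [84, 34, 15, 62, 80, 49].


Initial: [84, 34, 15, 62, 80, 49]
Step 1: min=15 at 2
  Swap: [15, 34, 84, 62, 80, 49]
Step 2: min=34 at 1
  Swap: [15, 34, 84, 62, 80, 49]
Step 3: min=49 at 5
  Swap: [15, 34, 49, 62, 80, 84]

After 3 steps: [15, 34, 49, 62, 80, 84]


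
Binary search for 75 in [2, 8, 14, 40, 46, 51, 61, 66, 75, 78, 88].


Step 1: lo=0, hi=10, mid=5, val=51
Step 2: lo=6, hi=10, mid=8, val=75

Found at index 8


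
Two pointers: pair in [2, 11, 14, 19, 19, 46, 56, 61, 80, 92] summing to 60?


lo=0(2)+hi=9(92)=94
lo=0(2)+hi=8(80)=82
lo=0(2)+hi=7(61)=63
lo=0(2)+hi=6(56)=58
lo=1(11)+hi=6(56)=67
lo=1(11)+hi=5(46)=57
lo=2(14)+hi=5(46)=60

Yes: 14+46=60


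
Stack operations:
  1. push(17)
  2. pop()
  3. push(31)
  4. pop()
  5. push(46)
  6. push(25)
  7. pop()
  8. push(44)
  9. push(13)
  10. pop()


push(17) -> [17]
pop()->17, []
push(31) -> [31]
pop()->31, []
push(46) -> [46]
push(25) -> [46, 25]
pop()->25, [46]
push(44) -> [46, 44]
push(13) -> [46, 44, 13]
pop()->13, [46, 44]

Final stack: [46, 44]


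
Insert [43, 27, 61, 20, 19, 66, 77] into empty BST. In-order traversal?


Insert 43: root
Insert 27: L from 43
Insert 61: R from 43
Insert 20: L from 43 -> L from 27
Insert 19: L from 43 -> L from 27 -> L from 20
Insert 66: R from 43 -> R from 61
Insert 77: R from 43 -> R from 61 -> R from 66

In-order: [19, 20, 27, 43, 61, 66, 77]


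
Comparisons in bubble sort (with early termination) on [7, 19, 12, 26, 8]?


Algorithm: bubble sort (with early termination)
Input: [7, 19, 12, 26, 8]
Sorted: [7, 8, 12, 19, 26]

10


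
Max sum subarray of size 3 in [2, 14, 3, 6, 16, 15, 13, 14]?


[0:3]: 19
[1:4]: 23
[2:5]: 25
[3:6]: 37
[4:7]: 44
[5:8]: 42

Max: 44 at [4:7]


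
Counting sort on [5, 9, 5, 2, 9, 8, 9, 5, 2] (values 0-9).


Input: [5, 9, 5, 2, 9, 8, 9, 5, 2]
Counts: [0, 0, 2, 0, 0, 3, 0, 0, 1, 3]

Sorted: [2, 2, 5, 5, 5, 8, 9, 9, 9]


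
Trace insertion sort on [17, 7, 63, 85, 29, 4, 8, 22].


Initial: [17, 7, 63, 85, 29, 4, 8, 22]
Insert 7: [7, 17, 63, 85, 29, 4, 8, 22]
Insert 63: [7, 17, 63, 85, 29, 4, 8, 22]
Insert 85: [7, 17, 63, 85, 29, 4, 8, 22]
Insert 29: [7, 17, 29, 63, 85, 4, 8, 22]
Insert 4: [4, 7, 17, 29, 63, 85, 8, 22]
Insert 8: [4, 7, 8, 17, 29, 63, 85, 22]
Insert 22: [4, 7, 8, 17, 22, 29, 63, 85]

Sorted: [4, 7, 8, 17, 22, 29, 63, 85]


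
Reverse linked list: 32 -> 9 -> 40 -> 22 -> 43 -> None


Step 1: curr=32, set curr.next=prev(None) | reversed so far: 32
Step 2: curr=9, set curr.next=prev(32) | reversed so far: 9 -> 32
Step 3: curr=40, set curr.next=prev(9) | reversed so far: 40 -> 9 -> 32
Step 4: curr=22, set curr.next=prev(40) | reversed so far: 22 -> 40 -> 9 -> 32
Step 5: curr=43, set curr.next=prev(22) | reversed so far: 43 -> 22 -> 40 -> 9 -> 32

43 -> 22 -> 40 -> 9 -> 32 -> None


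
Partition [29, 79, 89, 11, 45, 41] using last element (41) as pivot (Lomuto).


Pivot: 41
  29 <= 41: advance i (no swap)
  11 <= 41: swap -> [29, 11, 89, 79, 45, 41]
Place pivot at 2: [29, 11, 41, 79, 45, 89]

Partitioned: [29, 11, 41, 79, 45, 89]


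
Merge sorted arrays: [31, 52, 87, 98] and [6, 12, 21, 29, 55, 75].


Take 6 from B
Take 12 from B
Take 21 from B
Take 29 from B
Take 31 from A
Take 52 from A
Take 55 from B
Take 75 from B

Merged: [6, 12, 21, 29, 31, 52, 55, 75, 87, 98]


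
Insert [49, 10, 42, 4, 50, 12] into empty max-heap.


Insert 49: [49]
Insert 10: [49, 10]
Insert 42: [49, 10, 42]
Insert 4: [49, 10, 42, 4]
Insert 50: [50, 49, 42, 4, 10]
Insert 12: [50, 49, 42, 4, 10, 12]

Final heap: [50, 49, 42, 4, 10, 12]


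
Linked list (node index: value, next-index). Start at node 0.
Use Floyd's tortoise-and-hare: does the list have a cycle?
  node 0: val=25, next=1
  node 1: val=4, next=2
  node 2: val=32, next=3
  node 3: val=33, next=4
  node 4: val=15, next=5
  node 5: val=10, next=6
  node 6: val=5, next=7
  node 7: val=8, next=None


Floyd's tortoise (slow, +1) and hare (fast, +2):
  init: slow=0, fast=0
  step 1: slow=1, fast=2
  step 2: slow=2, fast=4
  step 3: slow=3, fast=6
  step 4: fast 6->7->None, no cycle

Cycle: no


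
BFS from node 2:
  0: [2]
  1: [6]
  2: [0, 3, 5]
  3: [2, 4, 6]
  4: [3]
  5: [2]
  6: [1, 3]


Visit 2, enqueue [0, 3, 5]
Visit 0, enqueue []
Visit 3, enqueue [4, 6]
Visit 5, enqueue []
Visit 4, enqueue []
Visit 6, enqueue [1]
Visit 1, enqueue []

BFS order: [2, 0, 3, 5, 4, 6, 1]


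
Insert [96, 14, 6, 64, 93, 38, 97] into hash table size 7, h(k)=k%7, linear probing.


Insert 96: h=5 -> slot 5
Insert 14: h=0 -> slot 0
Insert 6: h=6 -> slot 6
Insert 64: h=1 -> slot 1
Insert 93: h=2 -> slot 2
Insert 38: h=3 -> slot 3
Insert 97: h=6, 5 probes -> slot 4

Table: [14, 64, 93, 38, 97, 96, 6]


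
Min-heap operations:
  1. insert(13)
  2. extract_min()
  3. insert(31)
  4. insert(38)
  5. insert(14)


insert(13) -> [13]
extract_min()->13, []
insert(31) -> [31]
insert(38) -> [31, 38]
insert(14) -> [14, 38, 31]

Final heap: [14, 38, 31]


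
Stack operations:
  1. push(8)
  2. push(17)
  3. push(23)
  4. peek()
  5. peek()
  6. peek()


push(8) -> [8]
push(17) -> [8, 17]
push(23) -> [8, 17, 23]
peek()->23
peek()->23
peek()->23

Final stack: [8, 17, 23]


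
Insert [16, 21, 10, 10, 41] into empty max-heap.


Insert 16: [16]
Insert 21: [21, 16]
Insert 10: [21, 16, 10]
Insert 10: [21, 16, 10, 10]
Insert 41: [41, 21, 10, 10, 16]

Final heap: [41, 21, 10, 10, 16]


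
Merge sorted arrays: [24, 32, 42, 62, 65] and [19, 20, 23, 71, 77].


Take 19 from B
Take 20 from B
Take 23 from B
Take 24 from A
Take 32 from A
Take 42 from A
Take 62 from A
Take 65 from A

Merged: [19, 20, 23, 24, 32, 42, 62, 65, 71, 77]


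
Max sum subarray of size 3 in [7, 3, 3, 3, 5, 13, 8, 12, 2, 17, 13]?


[0:3]: 13
[1:4]: 9
[2:5]: 11
[3:6]: 21
[4:7]: 26
[5:8]: 33
[6:9]: 22
[7:10]: 31
[8:11]: 32

Max: 33 at [5:8]


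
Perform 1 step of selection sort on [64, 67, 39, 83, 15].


Initial: [64, 67, 39, 83, 15]
Step 1: min=15 at 4
  Swap: [15, 67, 39, 83, 64]

After 1 step: [15, 67, 39, 83, 64]


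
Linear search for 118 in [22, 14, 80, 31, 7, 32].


i=0: 22!=118
i=1: 14!=118
i=2: 80!=118
i=3: 31!=118
i=4: 7!=118
i=5: 32!=118

Not found, 6 comps


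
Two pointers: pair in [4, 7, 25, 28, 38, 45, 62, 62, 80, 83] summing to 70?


lo=0(4)+hi=9(83)=87
lo=0(4)+hi=8(80)=84
lo=0(4)+hi=7(62)=66
lo=1(7)+hi=7(62)=69
lo=2(25)+hi=7(62)=87
lo=2(25)+hi=6(62)=87
lo=2(25)+hi=5(45)=70

Yes: 25+45=70


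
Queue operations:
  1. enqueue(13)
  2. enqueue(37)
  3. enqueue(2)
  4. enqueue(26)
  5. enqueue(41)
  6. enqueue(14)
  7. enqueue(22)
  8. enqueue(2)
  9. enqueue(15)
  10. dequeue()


enqueue(13) -> [13]
enqueue(37) -> [13, 37]
enqueue(2) -> [13, 37, 2]
enqueue(26) -> [13, 37, 2, 26]
enqueue(41) -> [13, 37, 2, 26, 41]
enqueue(14) -> [13, 37, 2, 26, 41, 14]
enqueue(22) -> [13, 37, 2, 26, 41, 14, 22]
enqueue(2) -> [13, 37, 2, 26, 41, 14, 22, 2]
enqueue(15) -> [13, 37, 2, 26, 41, 14, 22, 2, 15]
dequeue()->13, [37, 2, 26, 41, 14, 22, 2, 15]

Final queue: [37, 2, 26, 41, 14, 22, 2, 15]


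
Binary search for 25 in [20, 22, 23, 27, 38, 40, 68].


Step 1: lo=0, hi=6, mid=3, val=27
Step 2: lo=0, hi=2, mid=1, val=22
Step 3: lo=2, hi=2, mid=2, val=23

Not found


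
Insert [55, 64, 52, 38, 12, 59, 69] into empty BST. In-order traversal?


Insert 55: root
Insert 64: R from 55
Insert 52: L from 55
Insert 38: L from 55 -> L from 52
Insert 12: L from 55 -> L from 52 -> L from 38
Insert 59: R from 55 -> L from 64
Insert 69: R from 55 -> R from 64

In-order: [12, 38, 52, 55, 59, 64, 69]


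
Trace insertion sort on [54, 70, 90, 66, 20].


Initial: [54, 70, 90, 66, 20]
Insert 70: [54, 70, 90, 66, 20]
Insert 90: [54, 70, 90, 66, 20]
Insert 66: [54, 66, 70, 90, 20]
Insert 20: [20, 54, 66, 70, 90]

Sorted: [20, 54, 66, 70, 90]


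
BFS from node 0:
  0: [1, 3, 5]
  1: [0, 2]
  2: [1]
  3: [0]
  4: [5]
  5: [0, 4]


Visit 0, enqueue [1, 3, 5]
Visit 1, enqueue [2]
Visit 3, enqueue []
Visit 5, enqueue [4]
Visit 2, enqueue []
Visit 4, enqueue []

BFS order: [0, 1, 3, 5, 2, 4]


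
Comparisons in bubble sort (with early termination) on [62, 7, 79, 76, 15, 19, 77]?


Algorithm: bubble sort (with early termination)
Input: [62, 7, 79, 76, 15, 19, 77]
Sorted: [7, 15, 19, 62, 76, 77, 79]

18


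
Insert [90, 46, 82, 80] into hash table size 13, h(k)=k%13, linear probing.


Insert 90: h=12 -> slot 12
Insert 46: h=7 -> slot 7
Insert 82: h=4 -> slot 4
Insert 80: h=2 -> slot 2

Table: [None, None, 80, None, 82, None, None, 46, None, None, None, None, 90]


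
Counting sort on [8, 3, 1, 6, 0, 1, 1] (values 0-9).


Input: [8, 3, 1, 6, 0, 1, 1]
Counts: [1, 3, 0, 1, 0, 0, 1, 0, 1, 0]

Sorted: [0, 1, 1, 1, 3, 6, 8]


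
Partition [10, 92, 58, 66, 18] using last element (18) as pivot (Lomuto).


Pivot: 18
  10 <= 18: advance i (no swap)
Place pivot at 1: [10, 18, 58, 66, 92]

Partitioned: [10, 18, 58, 66, 92]


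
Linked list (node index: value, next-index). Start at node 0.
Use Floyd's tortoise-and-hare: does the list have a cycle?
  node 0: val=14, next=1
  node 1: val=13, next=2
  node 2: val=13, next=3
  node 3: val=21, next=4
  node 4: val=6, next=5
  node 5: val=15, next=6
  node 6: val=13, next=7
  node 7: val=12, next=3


Floyd's tortoise (slow, +1) and hare (fast, +2):
  init: slow=0, fast=0
  step 1: slow=1, fast=2
  step 2: slow=2, fast=4
  step 3: slow=3, fast=6
  step 4: slow=4, fast=3
  step 5: slow=5, fast=5
  slow == fast at node 5: cycle detected

Cycle: yes


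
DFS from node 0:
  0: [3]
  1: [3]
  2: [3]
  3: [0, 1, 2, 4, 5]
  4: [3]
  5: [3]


Visit 0, push [3]
Visit 3, push [5, 4, 2, 1]
Visit 1, push []
Visit 2, push []
Visit 4, push []
Visit 5, push []

DFS order: [0, 3, 1, 2, 4, 5]


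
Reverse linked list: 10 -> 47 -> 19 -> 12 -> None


Step 1: curr=10, set curr.next=prev(None) | reversed so far: 10
Step 2: curr=47, set curr.next=prev(10) | reversed so far: 47 -> 10
Step 3: curr=19, set curr.next=prev(47) | reversed so far: 19 -> 47 -> 10
Step 4: curr=12, set curr.next=prev(19) | reversed so far: 12 -> 19 -> 47 -> 10

12 -> 19 -> 47 -> 10 -> None


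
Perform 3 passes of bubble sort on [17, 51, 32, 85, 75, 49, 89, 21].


Initial: [17, 51, 32, 85, 75, 49, 89, 21]
Pass 1: [17, 32, 51, 75, 49, 85, 21, 89] (4 swaps)
Pass 2: [17, 32, 51, 49, 75, 21, 85, 89] (2 swaps)
Pass 3: [17, 32, 49, 51, 21, 75, 85, 89] (2 swaps)

After 3 passes: [17, 32, 49, 51, 21, 75, 85, 89]


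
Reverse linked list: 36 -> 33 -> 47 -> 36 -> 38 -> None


Step 1: curr=36, set curr.next=prev(None) | reversed so far: 36
Step 2: curr=33, set curr.next=prev(36) | reversed so far: 33 -> 36
Step 3: curr=47, set curr.next=prev(33) | reversed so far: 47 -> 33 -> 36
Step 4: curr=36, set curr.next=prev(47) | reversed so far: 36 -> 47 -> 33 -> 36
Step 5: curr=38, set curr.next=prev(36) | reversed so far: 38 -> 36 -> 47 -> 33 -> 36

38 -> 36 -> 47 -> 33 -> 36 -> None


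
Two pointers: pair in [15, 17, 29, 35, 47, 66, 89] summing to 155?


lo=0(15)+hi=6(89)=104
lo=1(17)+hi=6(89)=106
lo=2(29)+hi=6(89)=118
lo=3(35)+hi=6(89)=124
lo=4(47)+hi=6(89)=136
lo=5(66)+hi=6(89)=155

Yes: 66+89=155


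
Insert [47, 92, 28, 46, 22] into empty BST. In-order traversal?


Insert 47: root
Insert 92: R from 47
Insert 28: L from 47
Insert 46: L from 47 -> R from 28
Insert 22: L from 47 -> L from 28

In-order: [22, 28, 46, 47, 92]


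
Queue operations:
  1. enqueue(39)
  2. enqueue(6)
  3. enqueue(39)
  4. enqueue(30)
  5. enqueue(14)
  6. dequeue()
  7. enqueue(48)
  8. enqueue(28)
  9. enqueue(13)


enqueue(39) -> [39]
enqueue(6) -> [39, 6]
enqueue(39) -> [39, 6, 39]
enqueue(30) -> [39, 6, 39, 30]
enqueue(14) -> [39, 6, 39, 30, 14]
dequeue()->39, [6, 39, 30, 14]
enqueue(48) -> [6, 39, 30, 14, 48]
enqueue(28) -> [6, 39, 30, 14, 48, 28]
enqueue(13) -> [6, 39, 30, 14, 48, 28, 13]

Final queue: [6, 39, 30, 14, 48, 28, 13]


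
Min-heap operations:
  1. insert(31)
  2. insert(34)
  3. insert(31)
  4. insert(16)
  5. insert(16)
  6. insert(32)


insert(31) -> [31]
insert(34) -> [31, 34]
insert(31) -> [31, 34, 31]
insert(16) -> [16, 31, 31, 34]
insert(16) -> [16, 16, 31, 34, 31]
insert(32) -> [16, 16, 31, 34, 31, 32]

Final heap: [16, 16, 31, 34, 31, 32]


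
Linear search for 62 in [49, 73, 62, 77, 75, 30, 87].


i=0: 49!=62
i=1: 73!=62
i=2: 62==62 found!

Found at 2, 3 comps


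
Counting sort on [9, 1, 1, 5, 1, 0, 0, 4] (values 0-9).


Input: [9, 1, 1, 5, 1, 0, 0, 4]
Counts: [2, 3, 0, 0, 1, 1, 0, 0, 0, 1]

Sorted: [0, 0, 1, 1, 1, 4, 5, 9]


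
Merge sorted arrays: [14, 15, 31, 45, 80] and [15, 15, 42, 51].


Take 14 from A
Take 15 from A
Take 15 from B
Take 15 from B
Take 31 from A
Take 42 from B
Take 45 from A
Take 51 from B

Merged: [14, 15, 15, 15, 31, 42, 45, 51, 80]


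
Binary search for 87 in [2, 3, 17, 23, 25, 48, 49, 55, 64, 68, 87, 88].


Step 1: lo=0, hi=11, mid=5, val=48
Step 2: lo=6, hi=11, mid=8, val=64
Step 3: lo=9, hi=11, mid=10, val=87

Found at index 10


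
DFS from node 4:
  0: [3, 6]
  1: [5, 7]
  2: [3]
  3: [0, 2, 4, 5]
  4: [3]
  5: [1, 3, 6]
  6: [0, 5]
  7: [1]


Visit 4, push [3]
Visit 3, push [5, 2, 0]
Visit 0, push [6]
Visit 6, push [5]
Visit 5, push [1]
Visit 1, push [7]
Visit 7, push []
Visit 2, push []

DFS order: [4, 3, 0, 6, 5, 1, 7, 2]


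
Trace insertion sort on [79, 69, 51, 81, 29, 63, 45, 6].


Initial: [79, 69, 51, 81, 29, 63, 45, 6]
Insert 69: [69, 79, 51, 81, 29, 63, 45, 6]
Insert 51: [51, 69, 79, 81, 29, 63, 45, 6]
Insert 81: [51, 69, 79, 81, 29, 63, 45, 6]
Insert 29: [29, 51, 69, 79, 81, 63, 45, 6]
Insert 63: [29, 51, 63, 69, 79, 81, 45, 6]
Insert 45: [29, 45, 51, 63, 69, 79, 81, 6]
Insert 6: [6, 29, 45, 51, 63, 69, 79, 81]

Sorted: [6, 29, 45, 51, 63, 69, 79, 81]


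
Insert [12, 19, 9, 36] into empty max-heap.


Insert 12: [12]
Insert 19: [19, 12]
Insert 9: [19, 12, 9]
Insert 36: [36, 19, 9, 12]

Final heap: [36, 19, 9, 12]


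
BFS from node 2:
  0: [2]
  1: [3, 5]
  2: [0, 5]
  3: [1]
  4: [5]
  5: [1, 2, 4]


Visit 2, enqueue [0, 5]
Visit 0, enqueue []
Visit 5, enqueue [1, 4]
Visit 1, enqueue [3]
Visit 4, enqueue []
Visit 3, enqueue []

BFS order: [2, 0, 5, 1, 4, 3]


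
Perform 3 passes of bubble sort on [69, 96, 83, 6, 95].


Initial: [69, 96, 83, 6, 95]
Pass 1: [69, 83, 6, 95, 96] (3 swaps)
Pass 2: [69, 6, 83, 95, 96] (1 swaps)
Pass 3: [6, 69, 83, 95, 96] (1 swaps)

After 3 passes: [6, 69, 83, 95, 96]


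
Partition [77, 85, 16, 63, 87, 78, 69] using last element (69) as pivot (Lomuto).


Pivot: 69
  16 <= 69: swap -> [16, 85, 77, 63, 87, 78, 69]
  63 <= 69: swap -> [16, 63, 77, 85, 87, 78, 69]
Place pivot at 2: [16, 63, 69, 85, 87, 78, 77]

Partitioned: [16, 63, 69, 85, 87, 78, 77]


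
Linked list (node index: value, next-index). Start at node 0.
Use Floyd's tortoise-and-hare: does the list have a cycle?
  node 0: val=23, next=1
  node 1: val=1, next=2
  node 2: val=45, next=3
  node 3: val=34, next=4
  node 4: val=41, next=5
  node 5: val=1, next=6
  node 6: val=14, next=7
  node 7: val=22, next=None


Floyd's tortoise (slow, +1) and hare (fast, +2):
  init: slow=0, fast=0
  step 1: slow=1, fast=2
  step 2: slow=2, fast=4
  step 3: slow=3, fast=6
  step 4: fast 6->7->None, no cycle

Cycle: no


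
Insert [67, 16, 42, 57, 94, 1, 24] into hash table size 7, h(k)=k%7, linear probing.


Insert 67: h=4 -> slot 4
Insert 16: h=2 -> slot 2
Insert 42: h=0 -> slot 0
Insert 57: h=1 -> slot 1
Insert 94: h=3 -> slot 3
Insert 1: h=1, 4 probes -> slot 5
Insert 24: h=3, 3 probes -> slot 6

Table: [42, 57, 16, 94, 67, 1, 24]


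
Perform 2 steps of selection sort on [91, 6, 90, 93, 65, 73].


Initial: [91, 6, 90, 93, 65, 73]
Step 1: min=6 at 1
  Swap: [6, 91, 90, 93, 65, 73]
Step 2: min=65 at 4
  Swap: [6, 65, 90, 93, 91, 73]

After 2 steps: [6, 65, 90, 93, 91, 73]


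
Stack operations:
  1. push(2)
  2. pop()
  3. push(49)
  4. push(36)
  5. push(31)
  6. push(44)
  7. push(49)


push(2) -> [2]
pop()->2, []
push(49) -> [49]
push(36) -> [49, 36]
push(31) -> [49, 36, 31]
push(44) -> [49, 36, 31, 44]
push(49) -> [49, 36, 31, 44, 49]

Final stack: [49, 36, 31, 44, 49]


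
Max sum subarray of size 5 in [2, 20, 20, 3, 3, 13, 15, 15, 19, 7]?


[0:5]: 48
[1:6]: 59
[2:7]: 54
[3:8]: 49
[4:9]: 65
[5:10]: 69

Max: 69 at [5:10]


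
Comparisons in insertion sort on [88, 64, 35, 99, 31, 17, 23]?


Algorithm: insertion sort
Input: [88, 64, 35, 99, 31, 17, 23]
Sorted: [17, 23, 31, 35, 64, 88, 99]

19


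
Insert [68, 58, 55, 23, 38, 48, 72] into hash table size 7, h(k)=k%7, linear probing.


Insert 68: h=5 -> slot 5
Insert 58: h=2 -> slot 2
Insert 55: h=6 -> slot 6
Insert 23: h=2, 1 probes -> slot 3
Insert 38: h=3, 1 probes -> slot 4
Insert 48: h=6, 1 probes -> slot 0
Insert 72: h=2, 6 probes -> slot 1

Table: [48, 72, 58, 23, 38, 68, 55]


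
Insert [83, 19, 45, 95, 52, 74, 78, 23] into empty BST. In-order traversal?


Insert 83: root
Insert 19: L from 83
Insert 45: L from 83 -> R from 19
Insert 95: R from 83
Insert 52: L from 83 -> R from 19 -> R from 45
Insert 74: L from 83 -> R from 19 -> R from 45 -> R from 52
Insert 78: L from 83 -> R from 19 -> R from 45 -> R from 52 -> R from 74
Insert 23: L from 83 -> R from 19 -> L from 45

In-order: [19, 23, 45, 52, 74, 78, 83, 95]


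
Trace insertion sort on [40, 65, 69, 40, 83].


Initial: [40, 65, 69, 40, 83]
Insert 65: [40, 65, 69, 40, 83]
Insert 69: [40, 65, 69, 40, 83]
Insert 40: [40, 40, 65, 69, 83]
Insert 83: [40, 40, 65, 69, 83]

Sorted: [40, 40, 65, 69, 83]


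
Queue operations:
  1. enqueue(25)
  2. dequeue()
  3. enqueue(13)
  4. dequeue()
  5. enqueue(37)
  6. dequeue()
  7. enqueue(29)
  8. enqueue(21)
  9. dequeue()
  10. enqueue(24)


enqueue(25) -> [25]
dequeue()->25, []
enqueue(13) -> [13]
dequeue()->13, []
enqueue(37) -> [37]
dequeue()->37, []
enqueue(29) -> [29]
enqueue(21) -> [29, 21]
dequeue()->29, [21]
enqueue(24) -> [21, 24]

Final queue: [21, 24]


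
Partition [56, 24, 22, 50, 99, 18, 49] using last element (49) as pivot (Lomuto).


Pivot: 49
  24 <= 49: swap -> [24, 56, 22, 50, 99, 18, 49]
  22 <= 49: swap -> [24, 22, 56, 50, 99, 18, 49]
  18 <= 49: swap -> [24, 22, 18, 50, 99, 56, 49]
Place pivot at 3: [24, 22, 18, 49, 99, 56, 50]

Partitioned: [24, 22, 18, 49, 99, 56, 50]


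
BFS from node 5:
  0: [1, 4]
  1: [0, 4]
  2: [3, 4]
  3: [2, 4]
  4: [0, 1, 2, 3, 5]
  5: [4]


Visit 5, enqueue [4]
Visit 4, enqueue [0, 1, 2, 3]
Visit 0, enqueue []
Visit 1, enqueue []
Visit 2, enqueue []
Visit 3, enqueue []

BFS order: [5, 4, 0, 1, 2, 3]


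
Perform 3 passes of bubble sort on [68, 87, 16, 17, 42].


Initial: [68, 87, 16, 17, 42]
Pass 1: [68, 16, 17, 42, 87] (3 swaps)
Pass 2: [16, 17, 42, 68, 87] (3 swaps)
Pass 3: [16, 17, 42, 68, 87] (0 swaps)

After 3 passes: [16, 17, 42, 68, 87]


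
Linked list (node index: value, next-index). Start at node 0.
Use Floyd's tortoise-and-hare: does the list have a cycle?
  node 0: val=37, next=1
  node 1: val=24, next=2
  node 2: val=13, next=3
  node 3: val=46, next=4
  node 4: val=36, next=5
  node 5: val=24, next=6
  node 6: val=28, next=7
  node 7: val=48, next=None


Floyd's tortoise (slow, +1) and hare (fast, +2):
  init: slow=0, fast=0
  step 1: slow=1, fast=2
  step 2: slow=2, fast=4
  step 3: slow=3, fast=6
  step 4: fast 6->7->None, no cycle

Cycle: no


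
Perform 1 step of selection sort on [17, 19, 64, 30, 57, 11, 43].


Initial: [17, 19, 64, 30, 57, 11, 43]
Step 1: min=11 at 5
  Swap: [11, 19, 64, 30, 57, 17, 43]

After 1 step: [11, 19, 64, 30, 57, 17, 43]


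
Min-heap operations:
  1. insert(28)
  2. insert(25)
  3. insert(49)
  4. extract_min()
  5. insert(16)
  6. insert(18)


insert(28) -> [28]
insert(25) -> [25, 28]
insert(49) -> [25, 28, 49]
extract_min()->25, [28, 49]
insert(16) -> [16, 49, 28]
insert(18) -> [16, 18, 28, 49]

Final heap: [16, 18, 28, 49]


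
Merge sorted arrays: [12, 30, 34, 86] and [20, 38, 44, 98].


Take 12 from A
Take 20 from B
Take 30 from A
Take 34 from A
Take 38 from B
Take 44 from B
Take 86 from A

Merged: [12, 20, 30, 34, 38, 44, 86, 98]


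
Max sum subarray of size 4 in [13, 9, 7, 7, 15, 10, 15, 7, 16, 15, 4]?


[0:4]: 36
[1:5]: 38
[2:6]: 39
[3:7]: 47
[4:8]: 47
[5:9]: 48
[6:10]: 53
[7:11]: 42

Max: 53 at [6:10]


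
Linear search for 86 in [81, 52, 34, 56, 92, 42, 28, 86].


i=0: 81!=86
i=1: 52!=86
i=2: 34!=86
i=3: 56!=86
i=4: 92!=86
i=5: 42!=86
i=6: 28!=86
i=7: 86==86 found!

Found at 7, 8 comps


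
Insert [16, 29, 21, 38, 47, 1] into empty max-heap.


Insert 16: [16]
Insert 29: [29, 16]
Insert 21: [29, 16, 21]
Insert 38: [38, 29, 21, 16]
Insert 47: [47, 38, 21, 16, 29]
Insert 1: [47, 38, 21, 16, 29, 1]

Final heap: [47, 38, 21, 16, 29, 1]


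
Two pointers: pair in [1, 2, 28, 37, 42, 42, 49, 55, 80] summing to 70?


lo=0(1)+hi=8(80)=81
lo=0(1)+hi=7(55)=56
lo=1(2)+hi=7(55)=57
lo=2(28)+hi=7(55)=83
lo=2(28)+hi=6(49)=77
lo=2(28)+hi=5(42)=70

Yes: 28+42=70


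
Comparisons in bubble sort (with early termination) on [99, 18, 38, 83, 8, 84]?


Algorithm: bubble sort (with early termination)
Input: [99, 18, 38, 83, 8, 84]
Sorted: [8, 18, 38, 83, 84, 99]

15


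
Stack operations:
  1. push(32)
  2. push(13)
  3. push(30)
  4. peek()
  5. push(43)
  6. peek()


push(32) -> [32]
push(13) -> [32, 13]
push(30) -> [32, 13, 30]
peek()->30
push(43) -> [32, 13, 30, 43]
peek()->43

Final stack: [32, 13, 30, 43]


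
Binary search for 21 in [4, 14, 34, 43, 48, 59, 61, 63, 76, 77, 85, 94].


Step 1: lo=0, hi=11, mid=5, val=59
Step 2: lo=0, hi=4, mid=2, val=34
Step 3: lo=0, hi=1, mid=0, val=4
Step 4: lo=1, hi=1, mid=1, val=14

Not found


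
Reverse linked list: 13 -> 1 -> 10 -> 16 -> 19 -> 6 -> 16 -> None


Step 1: curr=13, set curr.next=prev(None) | reversed so far: 13
Step 2: curr=1, set curr.next=prev(13) | reversed so far: 1 -> 13
Step 3: curr=10, set curr.next=prev(1) | reversed so far: 10 -> 1 -> 13
Step 4: curr=16, set curr.next=prev(10) | reversed so far: 16 -> 10 -> 1 -> 13
Step 5: curr=19, set curr.next=prev(16) | reversed so far: 19 -> 16 -> 10 -> 1 -> 13
Step 6: curr=6, set curr.next=prev(19) | reversed so far: 6 -> 19 -> 16 -> 10 -> 1 -> 13
Step 7: curr=16, set curr.next=prev(6) | reversed so far: 16 -> 6 -> 19 -> 16 -> 10 -> 1 -> 13

16 -> 6 -> 19 -> 16 -> 10 -> 1 -> 13 -> None


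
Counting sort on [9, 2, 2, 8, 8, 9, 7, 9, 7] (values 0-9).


Input: [9, 2, 2, 8, 8, 9, 7, 9, 7]
Counts: [0, 0, 2, 0, 0, 0, 0, 2, 2, 3]

Sorted: [2, 2, 7, 7, 8, 8, 9, 9, 9]


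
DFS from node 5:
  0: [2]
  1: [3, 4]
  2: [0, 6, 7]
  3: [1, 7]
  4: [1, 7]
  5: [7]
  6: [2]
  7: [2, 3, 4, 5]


Visit 5, push [7]
Visit 7, push [4, 3, 2]
Visit 2, push [6, 0]
Visit 0, push []
Visit 6, push []
Visit 3, push [1]
Visit 1, push [4]
Visit 4, push []

DFS order: [5, 7, 2, 0, 6, 3, 1, 4]


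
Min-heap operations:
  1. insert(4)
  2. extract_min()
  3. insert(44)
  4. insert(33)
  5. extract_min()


insert(4) -> [4]
extract_min()->4, []
insert(44) -> [44]
insert(33) -> [33, 44]
extract_min()->33, [44]

Final heap: [44]


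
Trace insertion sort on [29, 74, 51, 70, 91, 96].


Initial: [29, 74, 51, 70, 91, 96]
Insert 74: [29, 74, 51, 70, 91, 96]
Insert 51: [29, 51, 74, 70, 91, 96]
Insert 70: [29, 51, 70, 74, 91, 96]
Insert 91: [29, 51, 70, 74, 91, 96]
Insert 96: [29, 51, 70, 74, 91, 96]

Sorted: [29, 51, 70, 74, 91, 96]


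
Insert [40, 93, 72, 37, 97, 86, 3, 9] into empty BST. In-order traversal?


Insert 40: root
Insert 93: R from 40
Insert 72: R from 40 -> L from 93
Insert 37: L from 40
Insert 97: R from 40 -> R from 93
Insert 86: R from 40 -> L from 93 -> R from 72
Insert 3: L from 40 -> L from 37
Insert 9: L from 40 -> L from 37 -> R from 3

In-order: [3, 9, 37, 40, 72, 86, 93, 97]


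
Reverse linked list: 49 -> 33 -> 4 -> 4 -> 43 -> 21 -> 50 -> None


Step 1: curr=49, set curr.next=prev(None) | reversed so far: 49
Step 2: curr=33, set curr.next=prev(49) | reversed so far: 33 -> 49
Step 3: curr=4, set curr.next=prev(33) | reversed so far: 4 -> 33 -> 49
Step 4: curr=4, set curr.next=prev(4) | reversed so far: 4 -> 4 -> 33 -> 49
Step 5: curr=43, set curr.next=prev(4) | reversed so far: 43 -> 4 -> 4 -> 33 -> 49
Step 6: curr=21, set curr.next=prev(43) | reversed so far: 21 -> 43 -> 4 -> 4 -> 33 -> 49
Step 7: curr=50, set curr.next=prev(21) | reversed so far: 50 -> 21 -> 43 -> 4 -> 4 -> 33 -> 49

50 -> 21 -> 43 -> 4 -> 4 -> 33 -> 49 -> None


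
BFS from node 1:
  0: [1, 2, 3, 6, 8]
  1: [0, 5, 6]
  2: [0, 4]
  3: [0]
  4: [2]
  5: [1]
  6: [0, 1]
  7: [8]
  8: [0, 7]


Visit 1, enqueue [0, 5, 6]
Visit 0, enqueue [2, 3, 8]
Visit 5, enqueue []
Visit 6, enqueue []
Visit 2, enqueue [4]
Visit 3, enqueue []
Visit 8, enqueue [7]
Visit 4, enqueue []
Visit 7, enqueue []

BFS order: [1, 0, 5, 6, 2, 3, 8, 4, 7]


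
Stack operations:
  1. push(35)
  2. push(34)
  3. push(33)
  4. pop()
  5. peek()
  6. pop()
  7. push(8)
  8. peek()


push(35) -> [35]
push(34) -> [35, 34]
push(33) -> [35, 34, 33]
pop()->33, [35, 34]
peek()->34
pop()->34, [35]
push(8) -> [35, 8]
peek()->8

Final stack: [35, 8]


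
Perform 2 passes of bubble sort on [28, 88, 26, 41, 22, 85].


Initial: [28, 88, 26, 41, 22, 85]
Pass 1: [28, 26, 41, 22, 85, 88] (4 swaps)
Pass 2: [26, 28, 22, 41, 85, 88] (2 swaps)

After 2 passes: [26, 28, 22, 41, 85, 88]


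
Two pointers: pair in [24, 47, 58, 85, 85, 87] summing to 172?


lo=0(24)+hi=5(87)=111
lo=1(47)+hi=5(87)=134
lo=2(58)+hi=5(87)=145
lo=3(85)+hi=5(87)=172

Yes: 85+87=172


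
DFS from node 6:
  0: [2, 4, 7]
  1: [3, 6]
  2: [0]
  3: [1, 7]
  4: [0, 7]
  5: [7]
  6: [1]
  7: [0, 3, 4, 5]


Visit 6, push [1]
Visit 1, push [3]
Visit 3, push [7]
Visit 7, push [5, 4, 0]
Visit 0, push [4, 2]
Visit 2, push []
Visit 4, push []
Visit 5, push []

DFS order: [6, 1, 3, 7, 0, 2, 4, 5]


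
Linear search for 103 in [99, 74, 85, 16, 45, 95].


i=0: 99!=103
i=1: 74!=103
i=2: 85!=103
i=3: 16!=103
i=4: 45!=103
i=5: 95!=103

Not found, 6 comps


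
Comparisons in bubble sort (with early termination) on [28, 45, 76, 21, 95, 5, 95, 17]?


Algorithm: bubble sort (with early termination)
Input: [28, 45, 76, 21, 95, 5, 95, 17]
Sorted: [5, 17, 21, 28, 45, 76, 95, 95]

28


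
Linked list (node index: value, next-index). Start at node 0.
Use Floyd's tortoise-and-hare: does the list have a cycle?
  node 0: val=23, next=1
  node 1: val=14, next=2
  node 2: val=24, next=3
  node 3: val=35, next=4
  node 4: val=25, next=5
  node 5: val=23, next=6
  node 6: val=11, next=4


Floyd's tortoise (slow, +1) and hare (fast, +2):
  init: slow=0, fast=0
  step 1: slow=1, fast=2
  step 2: slow=2, fast=4
  step 3: slow=3, fast=6
  step 4: slow=4, fast=5
  step 5: slow=5, fast=4
  step 6: slow=6, fast=6
  slow == fast at node 6: cycle detected

Cycle: yes


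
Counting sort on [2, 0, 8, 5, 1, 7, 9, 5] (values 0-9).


Input: [2, 0, 8, 5, 1, 7, 9, 5]
Counts: [1, 1, 1, 0, 0, 2, 0, 1, 1, 1]

Sorted: [0, 1, 2, 5, 5, 7, 8, 9]


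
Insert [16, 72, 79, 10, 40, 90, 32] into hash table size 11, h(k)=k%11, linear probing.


Insert 16: h=5 -> slot 5
Insert 72: h=6 -> slot 6
Insert 79: h=2 -> slot 2
Insert 10: h=10 -> slot 10
Insert 40: h=7 -> slot 7
Insert 90: h=2, 1 probes -> slot 3
Insert 32: h=10, 1 probes -> slot 0

Table: [32, None, 79, 90, None, 16, 72, 40, None, None, 10]


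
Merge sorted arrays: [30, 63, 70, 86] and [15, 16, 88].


Take 15 from B
Take 16 from B
Take 30 from A
Take 63 from A
Take 70 from A
Take 86 from A

Merged: [15, 16, 30, 63, 70, 86, 88]


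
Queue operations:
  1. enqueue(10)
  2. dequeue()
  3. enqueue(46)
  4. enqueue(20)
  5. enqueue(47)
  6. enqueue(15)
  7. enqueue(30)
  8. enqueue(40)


enqueue(10) -> [10]
dequeue()->10, []
enqueue(46) -> [46]
enqueue(20) -> [46, 20]
enqueue(47) -> [46, 20, 47]
enqueue(15) -> [46, 20, 47, 15]
enqueue(30) -> [46, 20, 47, 15, 30]
enqueue(40) -> [46, 20, 47, 15, 30, 40]

Final queue: [46, 20, 47, 15, 30, 40]


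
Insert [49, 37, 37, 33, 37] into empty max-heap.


Insert 49: [49]
Insert 37: [49, 37]
Insert 37: [49, 37, 37]
Insert 33: [49, 37, 37, 33]
Insert 37: [49, 37, 37, 33, 37]

Final heap: [49, 37, 37, 33, 37]


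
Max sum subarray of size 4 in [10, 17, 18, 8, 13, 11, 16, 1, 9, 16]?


[0:4]: 53
[1:5]: 56
[2:6]: 50
[3:7]: 48
[4:8]: 41
[5:9]: 37
[6:10]: 42

Max: 56 at [1:5]


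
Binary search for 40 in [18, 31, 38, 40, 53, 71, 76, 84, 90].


Step 1: lo=0, hi=8, mid=4, val=53
Step 2: lo=0, hi=3, mid=1, val=31
Step 3: lo=2, hi=3, mid=2, val=38
Step 4: lo=3, hi=3, mid=3, val=40

Found at index 3


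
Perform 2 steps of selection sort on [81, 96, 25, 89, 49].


Initial: [81, 96, 25, 89, 49]
Step 1: min=25 at 2
  Swap: [25, 96, 81, 89, 49]
Step 2: min=49 at 4
  Swap: [25, 49, 81, 89, 96]

After 2 steps: [25, 49, 81, 89, 96]


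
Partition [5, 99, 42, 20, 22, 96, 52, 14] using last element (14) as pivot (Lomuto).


Pivot: 14
  5 <= 14: advance i (no swap)
Place pivot at 1: [5, 14, 42, 20, 22, 96, 52, 99]

Partitioned: [5, 14, 42, 20, 22, 96, 52, 99]


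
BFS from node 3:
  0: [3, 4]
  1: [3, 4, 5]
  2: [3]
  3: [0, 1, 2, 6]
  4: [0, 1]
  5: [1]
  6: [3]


Visit 3, enqueue [0, 1, 2, 6]
Visit 0, enqueue [4]
Visit 1, enqueue [5]
Visit 2, enqueue []
Visit 6, enqueue []
Visit 4, enqueue []
Visit 5, enqueue []

BFS order: [3, 0, 1, 2, 6, 4, 5]


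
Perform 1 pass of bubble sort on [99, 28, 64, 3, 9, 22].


Initial: [99, 28, 64, 3, 9, 22]
Pass 1: [28, 64, 3, 9, 22, 99] (5 swaps)

After 1 pass: [28, 64, 3, 9, 22, 99]


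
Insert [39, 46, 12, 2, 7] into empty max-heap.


Insert 39: [39]
Insert 46: [46, 39]
Insert 12: [46, 39, 12]
Insert 2: [46, 39, 12, 2]
Insert 7: [46, 39, 12, 2, 7]

Final heap: [46, 39, 12, 2, 7]


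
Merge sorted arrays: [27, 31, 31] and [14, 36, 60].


Take 14 from B
Take 27 from A
Take 31 from A
Take 31 from A

Merged: [14, 27, 31, 31, 36, 60]


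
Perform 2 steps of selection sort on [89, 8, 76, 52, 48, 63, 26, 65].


Initial: [89, 8, 76, 52, 48, 63, 26, 65]
Step 1: min=8 at 1
  Swap: [8, 89, 76, 52, 48, 63, 26, 65]
Step 2: min=26 at 6
  Swap: [8, 26, 76, 52, 48, 63, 89, 65]

After 2 steps: [8, 26, 76, 52, 48, 63, 89, 65]


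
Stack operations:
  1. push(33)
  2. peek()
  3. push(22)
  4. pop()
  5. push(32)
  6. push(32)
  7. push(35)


push(33) -> [33]
peek()->33
push(22) -> [33, 22]
pop()->22, [33]
push(32) -> [33, 32]
push(32) -> [33, 32, 32]
push(35) -> [33, 32, 32, 35]

Final stack: [33, 32, 32, 35]


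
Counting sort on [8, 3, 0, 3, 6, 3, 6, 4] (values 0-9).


Input: [8, 3, 0, 3, 6, 3, 6, 4]
Counts: [1, 0, 0, 3, 1, 0, 2, 0, 1, 0]

Sorted: [0, 3, 3, 3, 4, 6, 6, 8]


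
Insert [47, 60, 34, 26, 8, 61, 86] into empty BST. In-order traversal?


Insert 47: root
Insert 60: R from 47
Insert 34: L from 47
Insert 26: L from 47 -> L from 34
Insert 8: L from 47 -> L from 34 -> L from 26
Insert 61: R from 47 -> R from 60
Insert 86: R from 47 -> R from 60 -> R from 61

In-order: [8, 26, 34, 47, 60, 61, 86]


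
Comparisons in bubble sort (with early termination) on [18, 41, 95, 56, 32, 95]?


Algorithm: bubble sort (with early termination)
Input: [18, 41, 95, 56, 32, 95]
Sorted: [18, 32, 41, 56, 95, 95]

14


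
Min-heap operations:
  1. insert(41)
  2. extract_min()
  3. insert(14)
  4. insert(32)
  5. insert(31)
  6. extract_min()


insert(41) -> [41]
extract_min()->41, []
insert(14) -> [14]
insert(32) -> [14, 32]
insert(31) -> [14, 32, 31]
extract_min()->14, [31, 32]

Final heap: [31, 32]


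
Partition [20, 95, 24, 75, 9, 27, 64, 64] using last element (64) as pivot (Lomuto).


Pivot: 64
  20 <= 64: advance i (no swap)
  24 <= 64: swap -> [20, 24, 95, 75, 9, 27, 64, 64]
  9 <= 64: swap -> [20, 24, 9, 75, 95, 27, 64, 64]
  27 <= 64: swap -> [20, 24, 9, 27, 95, 75, 64, 64]
  64 <= 64: swap -> [20, 24, 9, 27, 64, 75, 95, 64]
Place pivot at 5: [20, 24, 9, 27, 64, 64, 95, 75]

Partitioned: [20, 24, 9, 27, 64, 64, 95, 75]


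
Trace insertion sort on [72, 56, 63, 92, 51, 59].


Initial: [72, 56, 63, 92, 51, 59]
Insert 56: [56, 72, 63, 92, 51, 59]
Insert 63: [56, 63, 72, 92, 51, 59]
Insert 92: [56, 63, 72, 92, 51, 59]
Insert 51: [51, 56, 63, 72, 92, 59]
Insert 59: [51, 56, 59, 63, 72, 92]

Sorted: [51, 56, 59, 63, 72, 92]
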